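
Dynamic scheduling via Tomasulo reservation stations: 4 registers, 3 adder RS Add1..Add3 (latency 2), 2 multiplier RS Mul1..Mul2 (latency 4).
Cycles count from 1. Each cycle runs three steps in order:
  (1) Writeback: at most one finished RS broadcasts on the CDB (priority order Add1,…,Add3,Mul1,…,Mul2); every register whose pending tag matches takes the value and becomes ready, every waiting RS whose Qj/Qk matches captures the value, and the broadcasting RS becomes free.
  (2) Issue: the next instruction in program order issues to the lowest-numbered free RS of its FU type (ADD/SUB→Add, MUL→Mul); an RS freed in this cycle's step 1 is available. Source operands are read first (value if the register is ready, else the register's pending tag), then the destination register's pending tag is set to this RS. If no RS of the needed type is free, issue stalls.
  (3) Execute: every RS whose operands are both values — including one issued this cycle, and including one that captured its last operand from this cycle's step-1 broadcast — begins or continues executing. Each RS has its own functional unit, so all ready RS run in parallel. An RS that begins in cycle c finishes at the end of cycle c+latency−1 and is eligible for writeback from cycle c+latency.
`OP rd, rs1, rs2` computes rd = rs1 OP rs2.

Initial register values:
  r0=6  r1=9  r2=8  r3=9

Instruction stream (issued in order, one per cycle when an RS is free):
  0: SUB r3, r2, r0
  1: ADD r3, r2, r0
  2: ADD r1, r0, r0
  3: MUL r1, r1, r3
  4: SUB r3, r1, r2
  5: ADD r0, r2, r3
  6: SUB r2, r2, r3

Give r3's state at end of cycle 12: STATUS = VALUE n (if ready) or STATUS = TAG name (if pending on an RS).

c1: issue SUB r3<-Add1 | r0:6,r1:9,r2:8,r3:Add1
c2: issue ADD r3<-Add2 | r0:6,r1:9,r2:8,r3:Add2
c3: CDB Add1=2; issue ADD r1<-Add1 | r0:6,r1:Add1,r2:8,r3:Add2
c4: CDB Add2=14; issue MUL r1<-Mul1 | r0:6,r1:Mul1,r2:8,r3:14
c5: CDB Add1=12; issue SUB r3<-Add1 | r0:6,r1:Mul1,r2:8,r3:Add1
c6: issue ADD r0<-Add2 | r0:Add2,r1:Mul1,r2:8,r3:Add1
c7: issue SUB r2<-Add3 | r0:Add2,r1:Mul1,r2:Add3,r3:Add1
c8: - | r0:Add2,r1:Mul1,r2:Add3,r3:Add1
c9: CDB Mul1=168 | r0:Add2,r1:168,r2:Add3,r3:Add1
c10: - | r0:Add2,r1:168,r2:Add3,r3:Add1
c11: CDB Add1=160 | r0:Add2,r1:168,r2:Add3,r3:160
c12: - | r0:Add2,r1:168,r2:Add3,r3:160

STATUS = VALUE 160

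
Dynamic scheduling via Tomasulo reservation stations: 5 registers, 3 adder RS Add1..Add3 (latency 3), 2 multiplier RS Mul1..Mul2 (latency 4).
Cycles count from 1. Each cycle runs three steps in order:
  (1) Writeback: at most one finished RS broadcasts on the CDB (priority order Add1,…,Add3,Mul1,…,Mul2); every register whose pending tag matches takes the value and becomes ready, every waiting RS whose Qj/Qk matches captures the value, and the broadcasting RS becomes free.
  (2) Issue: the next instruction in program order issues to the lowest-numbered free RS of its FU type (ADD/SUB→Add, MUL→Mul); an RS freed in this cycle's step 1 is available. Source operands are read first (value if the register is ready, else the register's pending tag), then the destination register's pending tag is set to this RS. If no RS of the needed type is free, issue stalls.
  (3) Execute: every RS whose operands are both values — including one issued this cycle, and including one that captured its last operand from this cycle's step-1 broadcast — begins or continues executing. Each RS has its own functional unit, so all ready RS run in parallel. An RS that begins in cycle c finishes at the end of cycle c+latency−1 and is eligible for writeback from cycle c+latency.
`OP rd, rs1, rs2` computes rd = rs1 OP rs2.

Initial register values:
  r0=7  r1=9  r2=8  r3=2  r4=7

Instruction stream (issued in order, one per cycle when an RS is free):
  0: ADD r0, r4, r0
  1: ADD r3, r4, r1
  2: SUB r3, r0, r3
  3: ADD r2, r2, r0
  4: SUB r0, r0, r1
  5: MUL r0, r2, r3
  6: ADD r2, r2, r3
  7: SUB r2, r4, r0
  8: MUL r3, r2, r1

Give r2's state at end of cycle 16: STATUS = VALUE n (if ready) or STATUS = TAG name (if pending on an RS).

  c1: issue ADD r0<-Add1  regs: r0:Add1,r1:9,r2:8,r3:2,r4:7
  c2: issue ADD r3<-Add2  regs: r0:Add1,r1:9,r2:8,r3:Add2,r4:7
  c3: issue SUB r3<-Add3  regs: r0:Add1,r1:9,r2:8,r3:Add3,r4:7
  c4: CDB Add1=14; issue ADD r2<-Add1  regs: r0:14,r1:9,r2:Add1,r3:Add3,r4:7
  c5: CDB Add2=16; issue SUB r0<-Add2  regs: r0:Add2,r1:9,r2:Add1,r3:Add3,r4:7
  c6: issue MUL r0<-Mul1  regs: r0:Mul1,r1:9,r2:Add1,r3:Add3,r4:7
  c7: CDB Add1=22; issue ADD r2<-Add1  regs: r0:Mul1,r1:9,r2:Add1,r3:Add3,r4:7
  c8: CDB Add2=5; issue SUB r2<-Add2  regs: r0:Mul1,r1:9,r2:Add2,r3:Add3,r4:7
  c9: CDB Add3=-2; issue MUL r3<-Mul2  regs: r0:Mul1,r1:9,r2:Add2,r3:Mul2,r4:7
  c10: -  regs: r0:Mul1,r1:9,r2:Add2,r3:Mul2,r4:7
  c11: -  regs: r0:Mul1,r1:9,r2:Add2,r3:Mul2,r4:7
  c12: CDB Add1=20  regs: r0:Mul1,r1:9,r2:Add2,r3:Mul2,r4:7
  c13: CDB Mul1=-44  regs: r0:-44,r1:9,r2:Add2,r3:Mul2,r4:7
  c14: -  regs: r0:-44,r1:9,r2:Add2,r3:Mul2,r4:7
  c15: -  regs: r0:-44,r1:9,r2:Add2,r3:Mul2,r4:7
  c16: CDB Add2=51  regs: r0:-44,r1:9,r2:51,r3:Mul2,r4:7

STATUS = VALUE 51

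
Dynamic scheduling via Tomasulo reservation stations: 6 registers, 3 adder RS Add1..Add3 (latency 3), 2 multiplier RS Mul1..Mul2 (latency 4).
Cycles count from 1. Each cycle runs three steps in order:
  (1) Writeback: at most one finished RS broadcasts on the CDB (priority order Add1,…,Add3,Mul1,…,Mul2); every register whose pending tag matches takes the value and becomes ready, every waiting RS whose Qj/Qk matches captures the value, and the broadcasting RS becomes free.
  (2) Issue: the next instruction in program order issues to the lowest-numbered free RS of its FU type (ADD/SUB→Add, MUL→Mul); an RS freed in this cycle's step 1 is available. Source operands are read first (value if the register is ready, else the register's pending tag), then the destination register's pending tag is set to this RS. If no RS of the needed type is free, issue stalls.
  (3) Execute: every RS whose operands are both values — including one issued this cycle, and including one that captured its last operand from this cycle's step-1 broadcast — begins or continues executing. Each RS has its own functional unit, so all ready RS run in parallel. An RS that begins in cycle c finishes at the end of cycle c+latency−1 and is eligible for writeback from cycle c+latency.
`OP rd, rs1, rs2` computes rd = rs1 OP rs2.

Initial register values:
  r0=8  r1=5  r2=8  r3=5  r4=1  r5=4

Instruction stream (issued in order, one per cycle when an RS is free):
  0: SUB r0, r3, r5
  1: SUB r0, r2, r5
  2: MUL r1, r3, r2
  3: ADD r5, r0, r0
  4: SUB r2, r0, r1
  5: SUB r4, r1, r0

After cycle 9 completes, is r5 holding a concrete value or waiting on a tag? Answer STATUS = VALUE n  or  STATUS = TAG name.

  c1: issue SUB r0<-Add1  regs: r0:Add1,r1:5,r2:8,r3:5,r4:1,r5:4
  c2: issue SUB r0<-Add2  regs: r0:Add2,r1:5,r2:8,r3:5,r4:1,r5:4
  c3: issue MUL r1<-Mul1  regs: r0:Add2,r1:Mul1,r2:8,r3:5,r4:1,r5:4
  c4: CDB Add1=1; issue ADD r5<-Add1  regs: r0:Add2,r1:Mul1,r2:8,r3:5,r4:1,r5:Add1
  c5: CDB Add2=4; issue SUB r2<-Add2  regs: r0:4,r1:Mul1,r2:Add2,r3:5,r4:1,r5:Add1
  c6: issue SUB r4<-Add3  regs: r0:4,r1:Mul1,r2:Add2,r3:5,r4:Add3,r5:Add1
  c7: CDB Mul1=40  regs: r0:4,r1:40,r2:Add2,r3:5,r4:Add3,r5:Add1
  c8: CDB Add1=8  regs: r0:4,r1:40,r2:Add2,r3:5,r4:Add3,r5:8
  c9: -  regs: r0:4,r1:40,r2:Add2,r3:5,r4:Add3,r5:8

STATUS = VALUE 8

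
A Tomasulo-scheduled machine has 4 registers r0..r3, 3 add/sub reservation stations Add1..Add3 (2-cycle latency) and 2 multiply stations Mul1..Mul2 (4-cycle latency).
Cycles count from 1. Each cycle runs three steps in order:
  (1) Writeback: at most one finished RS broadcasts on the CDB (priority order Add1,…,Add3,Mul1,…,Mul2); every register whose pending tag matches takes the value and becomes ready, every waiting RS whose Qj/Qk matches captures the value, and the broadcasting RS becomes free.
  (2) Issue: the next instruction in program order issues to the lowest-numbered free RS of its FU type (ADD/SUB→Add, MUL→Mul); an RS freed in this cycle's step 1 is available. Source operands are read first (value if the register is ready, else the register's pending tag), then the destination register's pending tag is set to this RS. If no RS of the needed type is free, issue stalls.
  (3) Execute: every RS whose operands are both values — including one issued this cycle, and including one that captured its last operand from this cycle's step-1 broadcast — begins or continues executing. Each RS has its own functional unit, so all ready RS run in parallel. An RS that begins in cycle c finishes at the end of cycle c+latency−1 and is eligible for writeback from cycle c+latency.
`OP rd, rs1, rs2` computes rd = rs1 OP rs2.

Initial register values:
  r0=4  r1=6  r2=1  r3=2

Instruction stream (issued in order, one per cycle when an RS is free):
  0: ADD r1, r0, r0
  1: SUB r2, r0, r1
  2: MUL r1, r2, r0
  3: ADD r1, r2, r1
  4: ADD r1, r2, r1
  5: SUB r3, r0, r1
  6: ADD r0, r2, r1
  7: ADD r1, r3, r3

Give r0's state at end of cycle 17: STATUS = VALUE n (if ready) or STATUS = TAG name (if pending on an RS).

STATUS = VALUE -28

  c1: issue ADD r1<-Add1  regs: r0:4,r1:Add1,r2:1,r3:2
  c2: issue SUB r2<-Add2  regs: r0:4,r1:Add1,r2:Add2,r3:2
  c3: CDB Add1=8; issue MUL r1<-Mul1  regs: r0:4,r1:Mul1,r2:Add2,r3:2
  c4: issue ADD r1<-Add1  regs: r0:4,r1:Add1,r2:Add2,r3:2
  c5: CDB Add2=-4; issue ADD r1<-Add2  regs: r0:4,r1:Add2,r2:-4,r3:2
  c6: issue SUB r3<-Add3  regs: r0:4,r1:Add2,r2:-4,r3:Add3
  c7: stall  regs: r0:4,r1:Add2,r2:-4,r3:Add3
  c8: stall  regs: r0:4,r1:Add2,r2:-4,r3:Add3
  c9: CDB Mul1=-16; stall  regs: r0:4,r1:Add2,r2:-4,r3:Add3
  c10: stall  regs: r0:4,r1:Add2,r2:-4,r3:Add3
  c11: CDB Add1=-20; issue ADD r0<-Add1  regs: r0:Add1,r1:Add2,r2:-4,r3:Add3
  c12: stall  regs: r0:Add1,r1:Add2,r2:-4,r3:Add3
  c13: CDB Add2=-24; issue ADD r1<-Add2  regs: r0:Add1,r1:Add2,r2:-4,r3:Add3
  c14: -  regs: r0:Add1,r1:Add2,r2:-4,r3:Add3
  c15: CDB Add1=-28  regs: r0:-28,r1:Add2,r2:-4,r3:Add3
  c16: CDB Add3=28  regs: r0:-28,r1:Add2,r2:-4,r3:28
  c17: -  regs: r0:-28,r1:Add2,r2:-4,r3:28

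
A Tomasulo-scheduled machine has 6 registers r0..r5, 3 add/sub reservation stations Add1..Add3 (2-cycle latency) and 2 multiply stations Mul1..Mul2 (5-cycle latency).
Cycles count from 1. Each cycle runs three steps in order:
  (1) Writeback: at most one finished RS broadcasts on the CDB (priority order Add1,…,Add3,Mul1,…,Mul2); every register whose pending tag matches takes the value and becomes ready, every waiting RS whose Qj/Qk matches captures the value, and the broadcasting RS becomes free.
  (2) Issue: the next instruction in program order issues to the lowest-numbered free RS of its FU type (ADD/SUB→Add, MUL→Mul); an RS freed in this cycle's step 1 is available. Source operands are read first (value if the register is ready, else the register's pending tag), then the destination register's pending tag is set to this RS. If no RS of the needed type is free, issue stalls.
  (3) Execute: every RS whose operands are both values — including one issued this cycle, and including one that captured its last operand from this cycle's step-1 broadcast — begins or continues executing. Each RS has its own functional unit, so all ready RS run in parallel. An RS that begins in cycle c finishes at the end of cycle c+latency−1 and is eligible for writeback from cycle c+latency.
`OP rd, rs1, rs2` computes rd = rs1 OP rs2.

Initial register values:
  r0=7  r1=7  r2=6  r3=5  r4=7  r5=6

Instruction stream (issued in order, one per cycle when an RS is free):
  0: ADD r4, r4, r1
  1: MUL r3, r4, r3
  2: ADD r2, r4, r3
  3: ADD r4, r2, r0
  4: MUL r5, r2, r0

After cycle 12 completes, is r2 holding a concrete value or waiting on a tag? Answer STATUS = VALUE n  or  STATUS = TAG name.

c1: issue ADD r4<-Add1 | r0:7,r1:7,r2:6,r3:5,r4:Add1,r5:6
c2: issue MUL r3<-Mul1 | r0:7,r1:7,r2:6,r3:Mul1,r4:Add1,r5:6
c3: CDB Add1=14; issue ADD r2<-Add1 | r0:7,r1:7,r2:Add1,r3:Mul1,r4:14,r5:6
c4: issue ADD r4<-Add2 | r0:7,r1:7,r2:Add1,r3:Mul1,r4:Add2,r5:6
c5: issue MUL r5<-Mul2 | r0:7,r1:7,r2:Add1,r3:Mul1,r4:Add2,r5:Mul2
c6: - | r0:7,r1:7,r2:Add1,r3:Mul1,r4:Add2,r5:Mul2
c7: - | r0:7,r1:7,r2:Add1,r3:Mul1,r4:Add2,r5:Mul2
c8: CDB Mul1=70 | r0:7,r1:7,r2:Add1,r3:70,r4:Add2,r5:Mul2
c9: - | r0:7,r1:7,r2:Add1,r3:70,r4:Add2,r5:Mul2
c10: CDB Add1=84 | r0:7,r1:7,r2:84,r3:70,r4:Add2,r5:Mul2
c11: - | r0:7,r1:7,r2:84,r3:70,r4:Add2,r5:Mul2
c12: CDB Add2=91 | r0:7,r1:7,r2:84,r3:70,r4:91,r5:Mul2

STATUS = VALUE 84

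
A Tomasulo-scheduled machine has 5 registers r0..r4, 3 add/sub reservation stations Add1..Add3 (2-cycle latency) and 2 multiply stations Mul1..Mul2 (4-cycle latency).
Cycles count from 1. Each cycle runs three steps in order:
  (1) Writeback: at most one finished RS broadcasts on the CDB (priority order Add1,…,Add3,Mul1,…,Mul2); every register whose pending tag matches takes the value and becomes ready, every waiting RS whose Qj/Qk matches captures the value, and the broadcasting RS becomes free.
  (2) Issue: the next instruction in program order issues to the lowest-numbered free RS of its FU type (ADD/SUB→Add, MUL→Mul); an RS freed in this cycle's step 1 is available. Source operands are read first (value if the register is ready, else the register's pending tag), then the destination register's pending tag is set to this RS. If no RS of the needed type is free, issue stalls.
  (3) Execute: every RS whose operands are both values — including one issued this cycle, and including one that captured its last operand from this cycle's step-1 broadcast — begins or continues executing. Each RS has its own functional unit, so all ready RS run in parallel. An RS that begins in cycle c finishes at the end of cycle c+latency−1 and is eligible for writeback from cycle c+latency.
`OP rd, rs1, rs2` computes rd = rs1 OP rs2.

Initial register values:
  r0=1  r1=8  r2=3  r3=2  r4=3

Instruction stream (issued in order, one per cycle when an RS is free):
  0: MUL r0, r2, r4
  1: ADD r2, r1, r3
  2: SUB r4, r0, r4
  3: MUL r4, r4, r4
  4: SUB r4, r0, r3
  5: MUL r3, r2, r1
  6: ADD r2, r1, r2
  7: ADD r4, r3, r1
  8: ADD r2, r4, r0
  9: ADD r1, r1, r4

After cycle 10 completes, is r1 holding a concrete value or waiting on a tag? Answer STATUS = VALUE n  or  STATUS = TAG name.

STATUS = TAG Add3

cycle 1: issue MUL r0<-Mul1 // r0:Mul1,r1:8,r2:3,r3:2,r4:3
cycle 2: issue ADD r2<-Add1 // r0:Mul1,r1:8,r2:Add1,r3:2,r4:3
cycle 3: issue SUB r4<-Add2 // r0:Mul1,r1:8,r2:Add1,r3:2,r4:Add2
cycle 4: CDB Add1=10; issue MUL r4<-Mul2 // r0:Mul1,r1:8,r2:10,r3:2,r4:Mul2
cycle 5: CDB Mul1=9; issue SUB r4<-Add1 // r0:9,r1:8,r2:10,r3:2,r4:Add1
cycle 6: issue MUL r3<-Mul1 // r0:9,r1:8,r2:10,r3:Mul1,r4:Add1
cycle 7: CDB Add1=7; issue ADD r2<-Add1 // r0:9,r1:8,r2:Add1,r3:Mul1,r4:7
cycle 8: CDB Add2=6; issue ADD r4<-Add2 // r0:9,r1:8,r2:Add1,r3:Mul1,r4:Add2
cycle 9: CDB Add1=18; issue ADD r2<-Add1 // r0:9,r1:8,r2:Add1,r3:Mul1,r4:Add2
cycle 10: CDB Mul1=80; issue ADD r1<-Add3 // r0:9,r1:Add3,r2:Add1,r3:80,r4:Add2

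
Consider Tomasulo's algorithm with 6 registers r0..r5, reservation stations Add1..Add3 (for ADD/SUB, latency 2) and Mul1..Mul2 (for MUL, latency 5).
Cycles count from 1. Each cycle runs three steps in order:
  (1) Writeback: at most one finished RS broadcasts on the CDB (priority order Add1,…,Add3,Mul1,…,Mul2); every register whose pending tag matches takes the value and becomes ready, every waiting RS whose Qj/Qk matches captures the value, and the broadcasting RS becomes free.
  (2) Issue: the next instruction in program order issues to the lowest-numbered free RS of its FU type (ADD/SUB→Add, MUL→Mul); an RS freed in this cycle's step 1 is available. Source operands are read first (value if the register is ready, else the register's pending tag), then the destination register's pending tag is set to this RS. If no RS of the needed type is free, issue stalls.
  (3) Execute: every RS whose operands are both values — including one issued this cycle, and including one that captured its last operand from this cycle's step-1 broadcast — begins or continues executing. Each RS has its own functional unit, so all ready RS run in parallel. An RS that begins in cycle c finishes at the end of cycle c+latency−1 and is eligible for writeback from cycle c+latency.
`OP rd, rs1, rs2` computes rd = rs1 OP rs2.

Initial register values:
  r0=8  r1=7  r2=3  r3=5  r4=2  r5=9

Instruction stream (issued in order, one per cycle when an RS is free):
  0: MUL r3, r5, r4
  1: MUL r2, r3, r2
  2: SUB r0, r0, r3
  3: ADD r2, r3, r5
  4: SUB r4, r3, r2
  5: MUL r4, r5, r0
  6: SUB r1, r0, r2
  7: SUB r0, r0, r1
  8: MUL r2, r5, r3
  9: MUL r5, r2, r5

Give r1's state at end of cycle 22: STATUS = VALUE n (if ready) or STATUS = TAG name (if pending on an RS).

STATUS = VALUE -37

cycle 1: issue MUL r3<-Mul1 // r0:8,r1:7,r2:3,r3:Mul1,r4:2,r5:9
cycle 2: issue MUL r2<-Mul2 // r0:8,r1:7,r2:Mul2,r3:Mul1,r4:2,r5:9
cycle 3: issue SUB r0<-Add1 // r0:Add1,r1:7,r2:Mul2,r3:Mul1,r4:2,r5:9
cycle 4: issue ADD r2<-Add2 // r0:Add1,r1:7,r2:Add2,r3:Mul1,r4:2,r5:9
cycle 5: issue SUB r4<-Add3 // r0:Add1,r1:7,r2:Add2,r3:Mul1,r4:Add3,r5:9
cycle 6: CDB Mul1=18; issue MUL r4<-Mul1 // r0:Add1,r1:7,r2:Add2,r3:18,r4:Mul1,r5:9
cycle 7: stall // r0:Add1,r1:7,r2:Add2,r3:18,r4:Mul1,r5:9
cycle 8: CDB Add1=-10; issue SUB r1<-Add1 // r0:-10,r1:Add1,r2:Add2,r3:18,r4:Mul1,r5:9
cycle 9: CDB Add2=27; issue SUB r0<-Add2 // r0:Add2,r1:Add1,r2:27,r3:18,r4:Mul1,r5:9
cycle 10: stall // r0:Add2,r1:Add1,r2:27,r3:18,r4:Mul1,r5:9
cycle 11: CDB Add1=-37; stall // r0:Add2,r1:-37,r2:27,r3:18,r4:Mul1,r5:9
cycle 12: CDB Add3=-9; stall // r0:Add2,r1:-37,r2:27,r3:18,r4:Mul1,r5:9
cycle 13: CDB Add2=27; stall // r0:27,r1:-37,r2:27,r3:18,r4:Mul1,r5:9
cycle 14: CDB Mul1=-90; issue MUL r2<-Mul1 // r0:27,r1:-37,r2:Mul1,r3:18,r4:-90,r5:9
cycle 15: CDB Mul2=54; issue MUL r5<-Mul2 // r0:27,r1:-37,r2:Mul1,r3:18,r4:-90,r5:Mul2
cycle 16: - // r0:27,r1:-37,r2:Mul1,r3:18,r4:-90,r5:Mul2
cycle 17: - // r0:27,r1:-37,r2:Mul1,r3:18,r4:-90,r5:Mul2
cycle 18: - // r0:27,r1:-37,r2:Mul1,r3:18,r4:-90,r5:Mul2
cycle 19: CDB Mul1=162 // r0:27,r1:-37,r2:162,r3:18,r4:-90,r5:Mul2
cycle 20: - // r0:27,r1:-37,r2:162,r3:18,r4:-90,r5:Mul2
cycle 21: - // r0:27,r1:-37,r2:162,r3:18,r4:-90,r5:Mul2
cycle 22: - // r0:27,r1:-37,r2:162,r3:18,r4:-90,r5:Mul2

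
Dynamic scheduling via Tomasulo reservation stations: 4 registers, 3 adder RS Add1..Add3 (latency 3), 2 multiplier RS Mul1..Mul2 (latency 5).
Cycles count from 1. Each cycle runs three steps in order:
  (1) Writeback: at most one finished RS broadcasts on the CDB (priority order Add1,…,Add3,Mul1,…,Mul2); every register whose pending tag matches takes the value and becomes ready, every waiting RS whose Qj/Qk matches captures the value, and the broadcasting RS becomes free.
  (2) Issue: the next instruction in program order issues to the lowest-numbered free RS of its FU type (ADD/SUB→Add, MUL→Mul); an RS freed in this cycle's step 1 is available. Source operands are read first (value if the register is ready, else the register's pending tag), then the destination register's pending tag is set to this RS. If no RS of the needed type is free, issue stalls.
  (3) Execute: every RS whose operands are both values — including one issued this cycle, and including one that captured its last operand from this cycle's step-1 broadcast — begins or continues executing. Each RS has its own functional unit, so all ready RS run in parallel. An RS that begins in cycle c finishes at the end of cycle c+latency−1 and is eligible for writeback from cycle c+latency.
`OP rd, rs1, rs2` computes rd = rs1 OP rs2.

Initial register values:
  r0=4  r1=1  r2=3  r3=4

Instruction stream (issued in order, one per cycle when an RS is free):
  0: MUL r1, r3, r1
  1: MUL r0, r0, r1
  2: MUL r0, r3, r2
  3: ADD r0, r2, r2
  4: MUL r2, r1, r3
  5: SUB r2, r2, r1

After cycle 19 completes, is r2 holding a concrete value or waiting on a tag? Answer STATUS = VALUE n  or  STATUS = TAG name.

STATUS = VALUE 12

c1: issue MUL r1<-Mul1 | r0:4,r1:Mul1,r2:3,r3:4
c2: issue MUL r0<-Mul2 | r0:Mul2,r1:Mul1,r2:3,r3:4
c3: stall | r0:Mul2,r1:Mul1,r2:3,r3:4
c4: stall | r0:Mul2,r1:Mul1,r2:3,r3:4
c5: stall | r0:Mul2,r1:Mul1,r2:3,r3:4
c6: CDB Mul1=4; issue MUL r0<-Mul1 | r0:Mul1,r1:4,r2:3,r3:4
c7: issue ADD r0<-Add1 | r0:Add1,r1:4,r2:3,r3:4
c8: stall | r0:Add1,r1:4,r2:3,r3:4
c9: stall | r0:Add1,r1:4,r2:3,r3:4
c10: CDB Add1=6; stall | r0:6,r1:4,r2:3,r3:4
c11: CDB Mul1=12; issue MUL r2<-Mul1 | r0:6,r1:4,r2:Mul1,r3:4
c12: CDB Mul2=16; issue SUB r2<-Add1 | r0:6,r1:4,r2:Add1,r3:4
c13: - | r0:6,r1:4,r2:Add1,r3:4
c14: - | r0:6,r1:4,r2:Add1,r3:4
c15: - | r0:6,r1:4,r2:Add1,r3:4
c16: CDB Mul1=16 | r0:6,r1:4,r2:Add1,r3:4
c17: - | r0:6,r1:4,r2:Add1,r3:4
c18: - | r0:6,r1:4,r2:Add1,r3:4
c19: CDB Add1=12 | r0:6,r1:4,r2:12,r3:4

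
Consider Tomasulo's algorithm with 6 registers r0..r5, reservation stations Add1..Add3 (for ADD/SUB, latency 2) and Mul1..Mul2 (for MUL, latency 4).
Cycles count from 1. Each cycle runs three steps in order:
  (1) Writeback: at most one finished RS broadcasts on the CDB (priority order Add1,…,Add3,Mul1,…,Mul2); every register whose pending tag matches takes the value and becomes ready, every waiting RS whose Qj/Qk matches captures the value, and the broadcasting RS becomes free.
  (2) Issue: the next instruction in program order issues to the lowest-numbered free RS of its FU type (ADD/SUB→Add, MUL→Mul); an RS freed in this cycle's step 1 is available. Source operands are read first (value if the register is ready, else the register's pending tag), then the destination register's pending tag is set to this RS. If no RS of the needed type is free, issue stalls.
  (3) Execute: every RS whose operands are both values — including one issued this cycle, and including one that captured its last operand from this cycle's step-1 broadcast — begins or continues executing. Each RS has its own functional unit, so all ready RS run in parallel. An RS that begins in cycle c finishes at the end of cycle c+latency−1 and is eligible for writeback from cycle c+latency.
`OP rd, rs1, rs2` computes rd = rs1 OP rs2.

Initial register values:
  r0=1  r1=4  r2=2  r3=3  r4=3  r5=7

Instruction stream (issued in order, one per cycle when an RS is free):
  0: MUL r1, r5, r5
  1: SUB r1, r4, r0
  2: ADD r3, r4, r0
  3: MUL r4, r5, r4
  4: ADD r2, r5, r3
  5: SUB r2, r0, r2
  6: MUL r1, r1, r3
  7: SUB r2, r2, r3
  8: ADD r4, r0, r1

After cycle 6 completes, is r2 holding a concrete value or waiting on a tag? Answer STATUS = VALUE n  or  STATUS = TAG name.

STATUS = TAG Add2

c1: issue MUL r1<-Mul1 | r0:1,r1:Mul1,r2:2,r3:3,r4:3,r5:7
c2: issue SUB r1<-Add1 | r0:1,r1:Add1,r2:2,r3:3,r4:3,r5:7
c3: issue ADD r3<-Add2 | r0:1,r1:Add1,r2:2,r3:Add2,r4:3,r5:7
c4: CDB Add1=2; issue MUL r4<-Mul2 | r0:1,r1:2,r2:2,r3:Add2,r4:Mul2,r5:7
c5: CDB Add2=4; issue ADD r2<-Add1 | r0:1,r1:2,r2:Add1,r3:4,r4:Mul2,r5:7
c6: CDB Mul1=49; issue SUB r2<-Add2 | r0:1,r1:2,r2:Add2,r3:4,r4:Mul2,r5:7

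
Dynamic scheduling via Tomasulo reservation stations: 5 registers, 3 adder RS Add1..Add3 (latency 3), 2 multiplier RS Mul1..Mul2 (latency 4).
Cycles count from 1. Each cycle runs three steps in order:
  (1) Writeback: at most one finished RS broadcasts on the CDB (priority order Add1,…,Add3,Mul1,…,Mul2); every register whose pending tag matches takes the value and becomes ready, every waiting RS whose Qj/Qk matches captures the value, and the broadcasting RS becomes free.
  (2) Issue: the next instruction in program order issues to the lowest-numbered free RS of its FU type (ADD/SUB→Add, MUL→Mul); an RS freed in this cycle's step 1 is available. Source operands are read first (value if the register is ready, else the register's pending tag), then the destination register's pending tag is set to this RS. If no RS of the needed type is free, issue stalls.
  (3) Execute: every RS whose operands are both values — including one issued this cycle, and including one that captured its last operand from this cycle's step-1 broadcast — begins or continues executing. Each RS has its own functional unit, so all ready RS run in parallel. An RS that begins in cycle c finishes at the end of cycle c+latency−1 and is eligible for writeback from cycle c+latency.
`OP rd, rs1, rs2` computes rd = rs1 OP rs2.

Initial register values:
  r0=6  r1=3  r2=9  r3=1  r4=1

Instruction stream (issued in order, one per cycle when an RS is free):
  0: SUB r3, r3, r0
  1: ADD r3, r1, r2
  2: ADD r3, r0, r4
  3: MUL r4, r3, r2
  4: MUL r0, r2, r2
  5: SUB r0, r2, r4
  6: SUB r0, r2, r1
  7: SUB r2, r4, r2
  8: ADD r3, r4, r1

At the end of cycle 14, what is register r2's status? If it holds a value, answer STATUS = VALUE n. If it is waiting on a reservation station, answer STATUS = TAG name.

cycle 1: issue SUB r3<-Add1 // r0:6,r1:3,r2:9,r3:Add1,r4:1
cycle 2: issue ADD r3<-Add2 // r0:6,r1:3,r2:9,r3:Add2,r4:1
cycle 3: issue ADD r3<-Add3 // r0:6,r1:3,r2:9,r3:Add3,r4:1
cycle 4: CDB Add1=-5; issue MUL r4<-Mul1 // r0:6,r1:3,r2:9,r3:Add3,r4:Mul1
cycle 5: CDB Add2=12; issue MUL r0<-Mul2 // r0:Mul2,r1:3,r2:9,r3:Add3,r4:Mul1
cycle 6: CDB Add3=7; issue SUB r0<-Add1 // r0:Add1,r1:3,r2:9,r3:7,r4:Mul1
cycle 7: issue SUB r0<-Add2 // r0:Add2,r1:3,r2:9,r3:7,r4:Mul1
cycle 8: issue SUB r2<-Add3 // r0:Add2,r1:3,r2:Add3,r3:7,r4:Mul1
cycle 9: CDB Mul2=81; stall // r0:Add2,r1:3,r2:Add3,r3:7,r4:Mul1
cycle 10: CDB Add2=6; issue ADD r3<-Add2 // r0:6,r1:3,r2:Add3,r3:Add2,r4:Mul1
cycle 11: CDB Mul1=63 // r0:6,r1:3,r2:Add3,r3:Add2,r4:63
cycle 12: - // r0:6,r1:3,r2:Add3,r3:Add2,r4:63
cycle 13: - // r0:6,r1:3,r2:Add3,r3:Add2,r4:63
cycle 14: CDB Add1=-54 // r0:6,r1:3,r2:Add3,r3:Add2,r4:63

STATUS = TAG Add3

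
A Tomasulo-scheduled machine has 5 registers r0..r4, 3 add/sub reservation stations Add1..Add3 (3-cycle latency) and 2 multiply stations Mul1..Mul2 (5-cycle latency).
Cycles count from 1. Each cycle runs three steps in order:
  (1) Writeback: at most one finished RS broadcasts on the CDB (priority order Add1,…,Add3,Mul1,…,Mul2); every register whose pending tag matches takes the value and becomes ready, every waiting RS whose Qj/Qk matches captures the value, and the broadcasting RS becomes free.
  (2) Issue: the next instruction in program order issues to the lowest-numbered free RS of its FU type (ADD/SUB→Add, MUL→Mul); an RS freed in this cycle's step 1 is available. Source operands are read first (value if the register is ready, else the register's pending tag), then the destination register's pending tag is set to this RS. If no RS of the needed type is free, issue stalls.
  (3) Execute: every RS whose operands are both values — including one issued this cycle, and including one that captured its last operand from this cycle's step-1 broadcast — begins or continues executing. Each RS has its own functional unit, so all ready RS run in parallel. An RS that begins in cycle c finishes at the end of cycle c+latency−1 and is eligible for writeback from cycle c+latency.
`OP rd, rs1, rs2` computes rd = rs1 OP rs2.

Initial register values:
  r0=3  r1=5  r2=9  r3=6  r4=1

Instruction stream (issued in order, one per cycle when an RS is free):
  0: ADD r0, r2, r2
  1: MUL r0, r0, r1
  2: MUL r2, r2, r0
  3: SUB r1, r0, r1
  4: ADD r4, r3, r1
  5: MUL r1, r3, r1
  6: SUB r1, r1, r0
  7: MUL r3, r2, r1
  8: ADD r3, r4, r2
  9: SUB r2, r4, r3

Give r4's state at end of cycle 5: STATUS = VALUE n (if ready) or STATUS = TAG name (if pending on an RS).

c1: issue ADD r0<-Add1 | r0:Add1,r1:5,r2:9,r3:6,r4:1
c2: issue MUL r0<-Mul1 | r0:Mul1,r1:5,r2:9,r3:6,r4:1
c3: issue MUL r2<-Mul2 | r0:Mul1,r1:5,r2:Mul2,r3:6,r4:1
c4: CDB Add1=18; issue SUB r1<-Add1 | r0:Mul1,r1:Add1,r2:Mul2,r3:6,r4:1
c5: issue ADD r4<-Add2 | r0:Mul1,r1:Add1,r2:Mul2,r3:6,r4:Add2

STATUS = TAG Add2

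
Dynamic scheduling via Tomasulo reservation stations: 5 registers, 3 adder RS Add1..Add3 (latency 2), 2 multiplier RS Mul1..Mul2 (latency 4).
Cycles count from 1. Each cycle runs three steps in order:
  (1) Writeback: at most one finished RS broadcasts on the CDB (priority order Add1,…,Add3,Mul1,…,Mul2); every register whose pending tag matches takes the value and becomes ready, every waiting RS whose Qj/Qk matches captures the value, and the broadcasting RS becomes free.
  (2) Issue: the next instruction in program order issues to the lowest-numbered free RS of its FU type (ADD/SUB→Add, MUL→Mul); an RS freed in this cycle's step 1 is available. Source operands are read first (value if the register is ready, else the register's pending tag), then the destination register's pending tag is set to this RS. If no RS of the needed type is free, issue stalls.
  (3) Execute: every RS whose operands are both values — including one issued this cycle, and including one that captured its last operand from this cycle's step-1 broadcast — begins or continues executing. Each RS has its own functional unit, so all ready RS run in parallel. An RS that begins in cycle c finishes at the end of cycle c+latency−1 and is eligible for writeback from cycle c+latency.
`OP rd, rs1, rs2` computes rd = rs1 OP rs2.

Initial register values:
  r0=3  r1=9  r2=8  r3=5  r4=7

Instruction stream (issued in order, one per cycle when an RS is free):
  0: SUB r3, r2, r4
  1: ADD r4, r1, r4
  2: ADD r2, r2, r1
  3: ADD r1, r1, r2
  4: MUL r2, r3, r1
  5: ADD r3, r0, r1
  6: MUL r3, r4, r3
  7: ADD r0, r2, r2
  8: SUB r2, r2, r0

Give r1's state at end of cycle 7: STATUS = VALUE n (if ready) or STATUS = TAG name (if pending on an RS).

cycle 1: issue SUB r3<-Add1 // r0:3,r1:9,r2:8,r3:Add1,r4:7
cycle 2: issue ADD r4<-Add2 // r0:3,r1:9,r2:8,r3:Add1,r4:Add2
cycle 3: CDB Add1=1; issue ADD r2<-Add1 // r0:3,r1:9,r2:Add1,r3:1,r4:Add2
cycle 4: CDB Add2=16; issue ADD r1<-Add2 // r0:3,r1:Add2,r2:Add1,r3:1,r4:16
cycle 5: CDB Add1=17; issue MUL r2<-Mul1 // r0:3,r1:Add2,r2:Mul1,r3:1,r4:16
cycle 6: issue ADD r3<-Add1 // r0:3,r1:Add2,r2:Mul1,r3:Add1,r4:16
cycle 7: CDB Add2=26; issue MUL r3<-Mul2 // r0:3,r1:26,r2:Mul1,r3:Mul2,r4:16

STATUS = VALUE 26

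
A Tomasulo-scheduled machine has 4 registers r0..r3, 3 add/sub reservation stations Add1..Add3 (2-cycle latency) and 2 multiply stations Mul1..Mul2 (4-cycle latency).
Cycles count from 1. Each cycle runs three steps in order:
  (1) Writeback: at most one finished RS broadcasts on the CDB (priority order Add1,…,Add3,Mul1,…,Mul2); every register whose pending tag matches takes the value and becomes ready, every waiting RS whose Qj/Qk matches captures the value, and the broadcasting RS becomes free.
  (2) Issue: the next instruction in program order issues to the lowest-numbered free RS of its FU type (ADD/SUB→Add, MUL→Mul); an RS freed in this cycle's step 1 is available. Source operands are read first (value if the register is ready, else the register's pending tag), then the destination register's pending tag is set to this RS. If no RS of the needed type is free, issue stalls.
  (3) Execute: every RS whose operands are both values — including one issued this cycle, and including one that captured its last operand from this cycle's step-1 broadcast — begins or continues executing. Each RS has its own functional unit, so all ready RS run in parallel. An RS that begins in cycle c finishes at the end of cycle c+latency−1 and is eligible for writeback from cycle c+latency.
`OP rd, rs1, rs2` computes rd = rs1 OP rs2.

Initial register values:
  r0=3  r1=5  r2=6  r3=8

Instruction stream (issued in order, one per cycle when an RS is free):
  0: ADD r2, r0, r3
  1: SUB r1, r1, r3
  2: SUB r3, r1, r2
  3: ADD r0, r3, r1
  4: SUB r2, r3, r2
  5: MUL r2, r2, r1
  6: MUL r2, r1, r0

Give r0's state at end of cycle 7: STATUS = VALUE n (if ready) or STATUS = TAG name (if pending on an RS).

STATUS = TAG Add2

  c1: issue ADD r2<-Add1  regs: r0:3,r1:5,r2:Add1,r3:8
  c2: issue SUB r1<-Add2  regs: r0:3,r1:Add2,r2:Add1,r3:8
  c3: CDB Add1=11; issue SUB r3<-Add1  regs: r0:3,r1:Add2,r2:11,r3:Add1
  c4: CDB Add2=-3; issue ADD r0<-Add2  regs: r0:Add2,r1:-3,r2:11,r3:Add1
  c5: issue SUB r2<-Add3  regs: r0:Add2,r1:-3,r2:Add3,r3:Add1
  c6: CDB Add1=-14; issue MUL r2<-Mul1  regs: r0:Add2,r1:-3,r2:Mul1,r3:-14
  c7: issue MUL r2<-Mul2  regs: r0:Add2,r1:-3,r2:Mul2,r3:-14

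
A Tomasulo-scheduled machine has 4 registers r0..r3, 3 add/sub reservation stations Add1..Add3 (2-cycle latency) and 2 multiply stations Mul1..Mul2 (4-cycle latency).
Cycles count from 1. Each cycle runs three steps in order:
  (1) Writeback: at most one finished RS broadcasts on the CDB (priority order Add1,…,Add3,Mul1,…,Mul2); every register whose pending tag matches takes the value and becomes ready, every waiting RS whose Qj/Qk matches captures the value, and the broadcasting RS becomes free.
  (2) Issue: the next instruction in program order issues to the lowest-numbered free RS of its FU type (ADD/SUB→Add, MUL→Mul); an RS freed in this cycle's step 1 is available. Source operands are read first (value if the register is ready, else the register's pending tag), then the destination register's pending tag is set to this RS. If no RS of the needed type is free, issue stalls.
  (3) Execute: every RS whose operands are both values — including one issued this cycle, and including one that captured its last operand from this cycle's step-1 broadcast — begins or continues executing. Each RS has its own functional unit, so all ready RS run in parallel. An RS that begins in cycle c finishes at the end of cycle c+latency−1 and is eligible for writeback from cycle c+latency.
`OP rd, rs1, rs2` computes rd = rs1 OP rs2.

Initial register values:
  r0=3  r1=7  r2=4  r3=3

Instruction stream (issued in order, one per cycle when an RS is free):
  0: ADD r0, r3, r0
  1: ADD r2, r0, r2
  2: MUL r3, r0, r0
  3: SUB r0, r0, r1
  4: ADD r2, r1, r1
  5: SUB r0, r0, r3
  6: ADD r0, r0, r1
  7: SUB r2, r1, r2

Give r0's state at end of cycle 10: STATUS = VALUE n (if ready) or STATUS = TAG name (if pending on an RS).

cycle 1: issue ADD r0<-Add1 // r0:Add1,r1:7,r2:4,r3:3
cycle 2: issue ADD r2<-Add2 // r0:Add1,r1:7,r2:Add2,r3:3
cycle 3: CDB Add1=6; issue MUL r3<-Mul1 // r0:6,r1:7,r2:Add2,r3:Mul1
cycle 4: issue SUB r0<-Add1 // r0:Add1,r1:7,r2:Add2,r3:Mul1
cycle 5: CDB Add2=10; issue ADD r2<-Add2 // r0:Add1,r1:7,r2:Add2,r3:Mul1
cycle 6: CDB Add1=-1; issue SUB r0<-Add1 // r0:Add1,r1:7,r2:Add2,r3:Mul1
cycle 7: CDB Add2=14; issue ADD r0<-Add2 // r0:Add2,r1:7,r2:14,r3:Mul1
cycle 8: CDB Mul1=36; issue SUB r2<-Add3 // r0:Add2,r1:7,r2:Add3,r3:36
cycle 9: - // r0:Add2,r1:7,r2:Add3,r3:36
cycle 10: CDB Add1=-37 // r0:Add2,r1:7,r2:Add3,r3:36

STATUS = TAG Add2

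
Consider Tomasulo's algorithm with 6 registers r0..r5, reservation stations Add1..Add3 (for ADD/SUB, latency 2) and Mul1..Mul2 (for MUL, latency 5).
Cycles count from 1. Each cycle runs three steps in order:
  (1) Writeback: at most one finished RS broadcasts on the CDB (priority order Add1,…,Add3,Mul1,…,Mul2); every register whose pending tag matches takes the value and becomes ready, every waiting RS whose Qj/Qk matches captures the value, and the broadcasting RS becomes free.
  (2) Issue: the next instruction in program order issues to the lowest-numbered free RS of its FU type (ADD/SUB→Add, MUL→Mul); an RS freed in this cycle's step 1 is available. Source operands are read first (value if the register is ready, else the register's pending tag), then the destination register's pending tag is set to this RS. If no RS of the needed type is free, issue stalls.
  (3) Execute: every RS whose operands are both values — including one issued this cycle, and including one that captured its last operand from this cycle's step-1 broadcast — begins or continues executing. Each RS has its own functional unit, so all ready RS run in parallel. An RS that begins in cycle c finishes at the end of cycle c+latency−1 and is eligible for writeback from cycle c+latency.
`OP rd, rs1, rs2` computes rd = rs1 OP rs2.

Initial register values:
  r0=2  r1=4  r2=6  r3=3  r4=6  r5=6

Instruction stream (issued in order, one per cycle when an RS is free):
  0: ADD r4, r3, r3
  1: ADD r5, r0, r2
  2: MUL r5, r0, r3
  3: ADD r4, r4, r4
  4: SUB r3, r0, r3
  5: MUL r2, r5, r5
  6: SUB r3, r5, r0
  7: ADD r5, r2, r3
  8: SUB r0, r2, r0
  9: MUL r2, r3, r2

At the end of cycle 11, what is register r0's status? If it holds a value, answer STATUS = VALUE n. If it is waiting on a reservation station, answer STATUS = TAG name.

  c1: issue ADD r4<-Add1  regs: r0:2,r1:4,r2:6,r3:3,r4:Add1,r5:6
  c2: issue ADD r5<-Add2  regs: r0:2,r1:4,r2:6,r3:3,r4:Add1,r5:Add2
  c3: CDB Add1=6; issue MUL r5<-Mul1  regs: r0:2,r1:4,r2:6,r3:3,r4:6,r5:Mul1
  c4: CDB Add2=8; issue ADD r4<-Add1  regs: r0:2,r1:4,r2:6,r3:3,r4:Add1,r5:Mul1
  c5: issue SUB r3<-Add2  regs: r0:2,r1:4,r2:6,r3:Add2,r4:Add1,r5:Mul1
  c6: CDB Add1=12; issue MUL r2<-Mul2  regs: r0:2,r1:4,r2:Mul2,r3:Add2,r4:12,r5:Mul1
  c7: CDB Add2=-1; issue SUB r3<-Add1  regs: r0:2,r1:4,r2:Mul2,r3:Add1,r4:12,r5:Mul1
  c8: CDB Mul1=6; issue ADD r5<-Add2  regs: r0:2,r1:4,r2:Mul2,r3:Add1,r4:12,r5:Add2
  c9: issue SUB r0<-Add3  regs: r0:Add3,r1:4,r2:Mul2,r3:Add1,r4:12,r5:Add2
  c10: CDB Add1=4; issue MUL r2<-Mul1  regs: r0:Add3,r1:4,r2:Mul1,r3:4,r4:12,r5:Add2
  c11: -  regs: r0:Add3,r1:4,r2:Mul1,r3:4,r4:12,r5:Add2

STATUS = TAG Add3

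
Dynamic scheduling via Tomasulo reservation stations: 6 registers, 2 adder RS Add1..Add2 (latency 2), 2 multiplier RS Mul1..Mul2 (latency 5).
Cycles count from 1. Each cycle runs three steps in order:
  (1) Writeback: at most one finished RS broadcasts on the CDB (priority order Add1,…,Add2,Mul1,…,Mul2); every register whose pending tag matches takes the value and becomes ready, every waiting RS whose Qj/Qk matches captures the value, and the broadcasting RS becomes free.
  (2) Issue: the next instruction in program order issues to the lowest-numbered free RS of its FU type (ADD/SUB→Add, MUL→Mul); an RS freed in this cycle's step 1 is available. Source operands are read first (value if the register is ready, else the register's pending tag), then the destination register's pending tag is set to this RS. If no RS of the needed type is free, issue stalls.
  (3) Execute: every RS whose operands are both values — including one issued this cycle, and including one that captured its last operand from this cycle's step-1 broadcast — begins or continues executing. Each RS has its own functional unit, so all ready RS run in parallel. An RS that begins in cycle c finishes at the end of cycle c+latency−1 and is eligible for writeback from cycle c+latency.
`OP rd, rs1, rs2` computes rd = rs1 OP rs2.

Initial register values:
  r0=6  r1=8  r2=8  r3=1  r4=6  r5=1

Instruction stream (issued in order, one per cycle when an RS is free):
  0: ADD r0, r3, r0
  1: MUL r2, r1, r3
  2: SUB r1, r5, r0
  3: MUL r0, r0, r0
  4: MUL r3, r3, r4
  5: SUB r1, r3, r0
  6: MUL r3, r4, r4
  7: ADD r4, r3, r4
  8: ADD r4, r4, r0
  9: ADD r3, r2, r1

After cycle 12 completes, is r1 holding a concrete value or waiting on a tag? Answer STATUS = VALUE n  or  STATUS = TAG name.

STATUS = TAG Add1

cycle 1: issue ADD r0<-Add1 // r0:Add1,r1:8,r2:8,r3:1,r4:6,r5:1
cycle 2: issue MUL r2<-Mul1 // r0:Add1,r1:8,r2:Mul1,r3:1,r4:6,r5:1
cycle 3: CDB Add1=7; issue SUB r1<-Add1 // r0:7,r1:Add1,r2:Mul1,r3:1,r4:6,r5:1
cycle 4: issue MUL r0<-Mul2 // r0:Mul2,r1:Add1,r2:Mul1,r3:1,r4:6,r5:1
cycle 5: CDB Add1=-6; stall // r0:Mul2,r1:-6,r2:Mul1,r3:1,r4:6,r5:1
cycle 6: stall // r0:Mul2,r1:-6,r2:Mul1,r3:1,r4:6,r5:1
cycle 7: CDB Mul1=8; issue MUL r3<-Mul1 // r0:Mul2,r1:-6,r2:8,r3:Mul1,r4:6,r5:1
cycle 8: issue SUB r1<-Add1 // r0:Mul2,r1:Add1,r2:8,r3:Mul1,r4:6,r5:1
cycle 9: CDB Mul2=49; issue MUL r3<-Mul2 // r0:49,r1:Add1,r2:8,r3:Mul2,r4:6,r5:1
cycle 10: issue ADD r4<-Add2 // r0:49,r1:Add1,r2:8,r3:Mul2,r4:Add2,r5:1
cycle 11: stall // r0:49,r1:Add1,r2:8,r3:Mul2,r4:Add2,r5:1
cycle 12: CDB Mul1=6; stall // r0:49,r1:Add1,r2:8,r3:Mul2,r4:Add2,r5:1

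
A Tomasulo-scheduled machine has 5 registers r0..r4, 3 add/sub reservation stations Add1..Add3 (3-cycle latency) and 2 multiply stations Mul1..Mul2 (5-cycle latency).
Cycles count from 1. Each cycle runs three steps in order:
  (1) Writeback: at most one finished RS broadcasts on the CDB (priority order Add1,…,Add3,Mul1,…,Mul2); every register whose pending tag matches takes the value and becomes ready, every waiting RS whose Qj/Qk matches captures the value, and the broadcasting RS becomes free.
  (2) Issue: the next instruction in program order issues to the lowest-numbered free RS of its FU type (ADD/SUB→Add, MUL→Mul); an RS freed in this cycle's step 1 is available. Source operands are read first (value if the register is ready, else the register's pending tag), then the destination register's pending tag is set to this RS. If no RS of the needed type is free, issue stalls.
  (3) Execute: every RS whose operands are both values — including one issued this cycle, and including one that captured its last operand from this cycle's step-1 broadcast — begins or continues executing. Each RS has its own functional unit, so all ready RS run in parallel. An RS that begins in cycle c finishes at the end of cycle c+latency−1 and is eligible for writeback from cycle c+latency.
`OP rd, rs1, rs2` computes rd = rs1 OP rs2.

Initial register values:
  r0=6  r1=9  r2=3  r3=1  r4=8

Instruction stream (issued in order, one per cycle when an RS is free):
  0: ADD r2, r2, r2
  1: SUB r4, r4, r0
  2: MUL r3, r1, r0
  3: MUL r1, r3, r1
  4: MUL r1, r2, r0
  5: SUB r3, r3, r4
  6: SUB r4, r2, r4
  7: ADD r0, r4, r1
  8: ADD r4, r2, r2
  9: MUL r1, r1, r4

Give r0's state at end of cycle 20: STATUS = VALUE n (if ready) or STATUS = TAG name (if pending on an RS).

STATUS = VALUE 40

  c1: issue ADD r2<-Add1  regs: r0:6,r1:9,r2:Add1,r3:1,r4:8
  c2: issue SUB r4<-Add2  regs: r0:6,r1:9,r2:Add1,r3:1,r4:Add2
  c3: issue MUL r3<-Mul1  regs: r0:6,r1:9,r2:Add1,r3:Mul1,r4:Add2
  c4: CDB Add1=6; issue MUL r1<-Mul2  regs: r0:6,r1:Mul2,r2:6,r3:Mul1,r4:Add2
  c5: CDB Add2=2; stall  regs: r0:6,r1:Mul2,r2:6,r3:Mul1,r4:2
  c6: stall  regs: r0:6,r1:Mul2,r2:6,r3:Mul1,r4:2
  c7: stall  regs: r0:6,r1:Mul2,r2:6,r3:Mul1,r4:2
  c8: CDB Mul1=54; issue MUL r1<-Mul1  regs: r0:6,r1:Mul1,r2:6,r3:54,r4:2
  c9: issue SUB r3<-Add1  regs: r0:6,r1:Mul1,r2:6,r3:Add1,r4:2
  c10: issue SUB r4<-Add2  regs: r0:6,r1:Mul1,r2:6,r3:Add1,r4:Add2
  c11: issue ADD r0<-Add3  regs: r0:Add3,r1:Mul1,r2:6,r3:Add1,r4:Add2
  c12: CDB Add1=52; issue ADD r4<-Add1  regs: r0:Add3,r1:Mul1,r2:6,r3:52,r4:Add1
  c13: CDB Add2=4; stall  regs: r0:Add3,r1:Mul1,r2:6,r3:52,r4:Add1
  c14: CDB Mul1=36; issue MUL r1<-Mul1  regs: r0:Add3,r1:Mul1,r2:6,r3:52,r4:Add1
  c15: CDB Add1=12  regs: r0:Add3,r1:Mul1,r2:6,r3:52,r4:12
  c16: CDB Mul2=486  regs: r0:Add3,r1:Mul1,r2:6,r3:52,r4:12
  c17: CDB Add3=40  regs: r0:40,r1:Mul1,r2:6,r3:52,r4:12
  c18: -  regs: r0:40,r1:Mul1,r2:6,r3:52,r4:12
  c19: -  regs: r0:40,r1:Mul1,r2:6,r3:52,r4:12
  c20: CDB Mul1=432  regs: r0:40,r1:432,r2:6,r3:52,r4:12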